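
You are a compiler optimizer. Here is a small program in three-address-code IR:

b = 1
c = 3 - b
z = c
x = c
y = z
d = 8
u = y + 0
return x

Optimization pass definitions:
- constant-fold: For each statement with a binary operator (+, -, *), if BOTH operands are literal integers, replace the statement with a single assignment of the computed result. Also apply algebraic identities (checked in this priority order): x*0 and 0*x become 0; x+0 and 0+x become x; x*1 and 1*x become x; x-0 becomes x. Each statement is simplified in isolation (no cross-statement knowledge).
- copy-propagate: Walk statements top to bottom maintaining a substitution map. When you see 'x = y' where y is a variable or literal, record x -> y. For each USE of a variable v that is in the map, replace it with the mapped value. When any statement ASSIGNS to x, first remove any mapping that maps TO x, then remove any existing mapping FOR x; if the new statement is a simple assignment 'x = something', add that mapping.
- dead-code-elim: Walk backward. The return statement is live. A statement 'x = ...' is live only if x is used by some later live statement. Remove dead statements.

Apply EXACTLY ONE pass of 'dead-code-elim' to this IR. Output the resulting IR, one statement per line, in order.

Answer: b = 1
c = 3 - b
x = c
return x

Derivation:
Applying dead-code-elim statement-by-statement:
  [8] return x  -> KEEP (return); live=['x']
  [7] u = y + 0  -> DEAD (u not live)
  [6] d = 8  -> DEAD (d not live)
  [5] y = z  -> DEAD (y not live)
  [4] x = c  -> KEEP; live=['c']
  [3] z = c  -> DEAD (z not live)
  [2] c = 3 - b  -> KEEP; live=['b']
  [1] b = 1  -> KEEP; live=[]
Result (4 stmts):
  b = 1
  c = 3 - b
  x = c
  return x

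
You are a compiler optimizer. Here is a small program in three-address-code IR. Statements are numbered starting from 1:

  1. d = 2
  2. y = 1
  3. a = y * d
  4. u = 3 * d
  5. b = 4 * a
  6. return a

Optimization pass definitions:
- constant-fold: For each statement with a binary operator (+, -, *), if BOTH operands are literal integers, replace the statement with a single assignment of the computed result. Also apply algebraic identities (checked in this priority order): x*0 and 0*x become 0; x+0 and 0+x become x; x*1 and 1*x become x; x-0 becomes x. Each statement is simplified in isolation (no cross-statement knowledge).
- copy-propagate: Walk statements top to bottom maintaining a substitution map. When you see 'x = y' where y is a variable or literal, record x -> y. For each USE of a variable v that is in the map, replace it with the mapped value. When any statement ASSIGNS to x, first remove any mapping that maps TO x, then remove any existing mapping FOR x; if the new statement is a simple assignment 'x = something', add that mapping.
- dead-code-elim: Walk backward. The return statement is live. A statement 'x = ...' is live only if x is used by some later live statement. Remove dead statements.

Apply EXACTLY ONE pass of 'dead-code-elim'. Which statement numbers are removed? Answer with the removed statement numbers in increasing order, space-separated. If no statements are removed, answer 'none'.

Backward liveness scan:
Stmt 1 'd = 2': KEEP (d is live); live-in = []
Stmt 2 'y = 1': KEEP (y is live); live-in = ['d']
Stmt 3 'a = y * d': KEEP (a is live); live-in = ['d', 'y']
Stmt 4 'u = 3 * d': DEAD (u not in live set ['a'])
Stmt 5 'b = 4 * a': DEAD (b not in live set ['a'])
Stmt 6 'return a': KEEP (return); live-in = ['a']
Removed statement numbers: [4, 5]
Surviving IR:
  d = 2
  y = 1
  a = y * d
  return a

Answer: 4 5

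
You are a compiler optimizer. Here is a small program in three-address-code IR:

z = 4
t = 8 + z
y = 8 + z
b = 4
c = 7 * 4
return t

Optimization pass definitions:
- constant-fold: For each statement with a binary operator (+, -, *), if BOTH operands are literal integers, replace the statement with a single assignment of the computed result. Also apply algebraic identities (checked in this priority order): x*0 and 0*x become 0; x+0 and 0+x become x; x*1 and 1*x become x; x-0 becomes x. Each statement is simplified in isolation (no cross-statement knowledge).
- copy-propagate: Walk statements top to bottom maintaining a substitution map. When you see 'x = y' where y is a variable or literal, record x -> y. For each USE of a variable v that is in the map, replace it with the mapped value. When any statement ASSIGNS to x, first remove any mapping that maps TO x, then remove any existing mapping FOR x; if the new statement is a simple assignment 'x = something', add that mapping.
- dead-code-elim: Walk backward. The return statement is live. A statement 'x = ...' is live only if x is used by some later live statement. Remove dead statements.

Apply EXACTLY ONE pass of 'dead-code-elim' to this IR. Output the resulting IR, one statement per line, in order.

Applying dead-code-elim statement-by-statement:
  [6] return t  -> KEEP (return); live=['t']
  [5] c = 7 * 4  -> DEAD (c not live)
  [4] b = 4  -> DEAD (b not live)
  [3] y = 8 + z  -> DEAD (y not live)
  [2] t = 8 + z  -> KEEP; live=['z']
  [1] z = 4  -> KEEP; live=[]
Result (3 stmts):
  z = 4
  t = 8 + z
  return t

Answer: z = 4
t = 8 + z
return t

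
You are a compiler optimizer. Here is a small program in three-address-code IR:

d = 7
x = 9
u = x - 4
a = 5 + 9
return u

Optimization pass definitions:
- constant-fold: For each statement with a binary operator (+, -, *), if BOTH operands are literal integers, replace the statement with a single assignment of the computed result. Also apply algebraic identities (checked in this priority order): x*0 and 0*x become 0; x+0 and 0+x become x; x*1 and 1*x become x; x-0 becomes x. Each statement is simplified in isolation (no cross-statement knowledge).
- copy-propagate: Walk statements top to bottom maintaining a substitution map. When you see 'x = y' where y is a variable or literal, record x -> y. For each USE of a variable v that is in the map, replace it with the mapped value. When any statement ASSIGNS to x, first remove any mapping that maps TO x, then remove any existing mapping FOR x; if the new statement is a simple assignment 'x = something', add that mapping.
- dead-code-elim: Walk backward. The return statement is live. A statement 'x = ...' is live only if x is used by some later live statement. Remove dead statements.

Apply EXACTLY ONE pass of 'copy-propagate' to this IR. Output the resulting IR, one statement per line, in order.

Applying copy-propagate statement-by-statement:
  [1] d = 7  (unchanged)
  [2] x = 9  (unchanged)
  [3] u = x - 4  -> u = 9 - 4
  [4] a = 5 + 9  (unchanged)
  [5] return u  (unchanged)
Result (5 stmts):
  d = 7
  x = 9
  u = 9 - 4
  a = 5 + 9
  return u

Answer: d = 7
x = 9
u = 9 - 4
a = 5 + 9
return u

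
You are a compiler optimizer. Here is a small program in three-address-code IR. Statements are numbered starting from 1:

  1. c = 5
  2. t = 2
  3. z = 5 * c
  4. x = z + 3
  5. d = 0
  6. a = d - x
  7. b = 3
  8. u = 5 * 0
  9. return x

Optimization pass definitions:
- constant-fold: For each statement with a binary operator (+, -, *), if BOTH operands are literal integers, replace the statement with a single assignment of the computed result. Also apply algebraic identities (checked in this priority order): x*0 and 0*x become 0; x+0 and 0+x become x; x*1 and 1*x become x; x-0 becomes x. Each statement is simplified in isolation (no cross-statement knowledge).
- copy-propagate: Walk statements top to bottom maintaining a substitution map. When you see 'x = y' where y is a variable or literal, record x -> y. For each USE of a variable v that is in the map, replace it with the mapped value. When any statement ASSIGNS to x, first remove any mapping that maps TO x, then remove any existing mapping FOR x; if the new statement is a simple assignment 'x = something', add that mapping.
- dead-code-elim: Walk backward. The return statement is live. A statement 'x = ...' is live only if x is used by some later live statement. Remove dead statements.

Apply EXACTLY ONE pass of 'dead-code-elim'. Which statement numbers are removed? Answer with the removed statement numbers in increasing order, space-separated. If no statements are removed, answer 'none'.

Backward liveness scan:
Stmt 1 'c = 5': KEEP (c is live); live-in = []
Stmt 2 't = 2': DEAD (t not in live set ['c'])
Stmt 3 'z = 5 * c': KEEP (z is live); live-in = ['c']
Stmt 4 'x = z + 3': KEEP (x is live); live-in = ['z']
Stmt 5 'd = 0': DEAD (d not in live set ['x'])
Stmt 6 'a = d - x': DEAD (a not in live set ['x'])
Stmt 7 'b = 3': DEAD (b not in live set ['x'])
Stmt 8 'u = 5 * 0': DEAD (u not in live set ['x'])
Stmt 9 'return x': KEEP (return); live-in = ['x']
Removed statement numbers: [2, 5, 6, 7, 8]
Surviving IR:
  c = 5
  z = 5 * c
  x = z + 3
  return x

Answer: 2 5 6 7 8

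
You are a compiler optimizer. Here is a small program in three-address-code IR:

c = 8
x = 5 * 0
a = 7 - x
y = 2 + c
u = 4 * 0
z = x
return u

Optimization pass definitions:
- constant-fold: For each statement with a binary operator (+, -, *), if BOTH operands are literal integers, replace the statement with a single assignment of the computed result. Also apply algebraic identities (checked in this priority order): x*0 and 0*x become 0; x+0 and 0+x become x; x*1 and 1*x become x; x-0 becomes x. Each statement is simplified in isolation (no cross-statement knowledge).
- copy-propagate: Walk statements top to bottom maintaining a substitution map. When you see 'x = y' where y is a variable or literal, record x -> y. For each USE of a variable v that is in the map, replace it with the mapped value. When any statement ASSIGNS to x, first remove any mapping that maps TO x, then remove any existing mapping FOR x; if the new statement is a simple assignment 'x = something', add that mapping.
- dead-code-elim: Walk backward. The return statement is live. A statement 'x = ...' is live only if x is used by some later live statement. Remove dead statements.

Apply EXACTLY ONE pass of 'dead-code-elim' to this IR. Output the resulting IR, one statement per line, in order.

Answer: u = 4 * 0
return u

Derivation:
Applying dead-code-elim statement-by-statement:
  [7] return u  -> KEEP (return); live=['u']
  [6] z = x  -> DEAD (z not live)
  [5] u = 4 * 0  -> KEEP; live=[]
  [4] y = 2 + c  -> DEAD (y not live)
  [3] a = 7 - x  -> DEAD (a not live)
  [2] x = 5 * 0  -> DEAD (x not live)
  [1] c = 8  -> DEAD (c not live)
Result (2 stmts):
  u = 4 * 0
  return u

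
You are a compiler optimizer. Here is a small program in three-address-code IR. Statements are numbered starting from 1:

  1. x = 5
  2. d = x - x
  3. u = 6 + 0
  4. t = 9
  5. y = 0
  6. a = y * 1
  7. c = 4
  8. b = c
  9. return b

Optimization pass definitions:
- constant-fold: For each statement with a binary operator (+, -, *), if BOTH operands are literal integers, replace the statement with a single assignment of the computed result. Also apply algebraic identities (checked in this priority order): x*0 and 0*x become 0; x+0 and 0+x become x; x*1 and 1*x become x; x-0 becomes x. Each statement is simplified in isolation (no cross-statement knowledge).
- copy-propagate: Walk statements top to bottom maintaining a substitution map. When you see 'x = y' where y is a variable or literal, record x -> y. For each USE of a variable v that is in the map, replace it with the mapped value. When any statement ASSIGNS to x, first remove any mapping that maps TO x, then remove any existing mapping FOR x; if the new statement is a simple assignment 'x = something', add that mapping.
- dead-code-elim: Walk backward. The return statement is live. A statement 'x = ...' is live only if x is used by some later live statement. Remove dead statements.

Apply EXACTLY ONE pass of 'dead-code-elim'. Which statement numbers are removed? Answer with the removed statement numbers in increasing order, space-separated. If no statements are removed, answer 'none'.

Answer: 1 2 3 4 5 6

Derivation:
Backward liveness scan:
Stmt 1 'x = 5': DEAD (x not in live set [])
Stmt 2 'd = x - x': DEAD (d not in live set [])
Stmt 3 'u = 6 + 0': DEAD (u not in live set [])
Stmt 4 't = 9': DEAD (t not in live set [])
Stmt 5 'y = 0': DEAD (y not in live set [])
Stmt 6 'a = y * 1': DEAD (a not in live set [])
Stmt 7 'c = 4': KEEP (c is live); live-in = []
Stmt 8 'b = c': KEEP (b is live); live-in = ['c']
Stmt 9 'return b': KEEP (return); live-in = ['b']
Removed statement numbers: [1, 2, 3, 4, 5, 6]
Surviving IR:
  c = 4
  b = c
  return b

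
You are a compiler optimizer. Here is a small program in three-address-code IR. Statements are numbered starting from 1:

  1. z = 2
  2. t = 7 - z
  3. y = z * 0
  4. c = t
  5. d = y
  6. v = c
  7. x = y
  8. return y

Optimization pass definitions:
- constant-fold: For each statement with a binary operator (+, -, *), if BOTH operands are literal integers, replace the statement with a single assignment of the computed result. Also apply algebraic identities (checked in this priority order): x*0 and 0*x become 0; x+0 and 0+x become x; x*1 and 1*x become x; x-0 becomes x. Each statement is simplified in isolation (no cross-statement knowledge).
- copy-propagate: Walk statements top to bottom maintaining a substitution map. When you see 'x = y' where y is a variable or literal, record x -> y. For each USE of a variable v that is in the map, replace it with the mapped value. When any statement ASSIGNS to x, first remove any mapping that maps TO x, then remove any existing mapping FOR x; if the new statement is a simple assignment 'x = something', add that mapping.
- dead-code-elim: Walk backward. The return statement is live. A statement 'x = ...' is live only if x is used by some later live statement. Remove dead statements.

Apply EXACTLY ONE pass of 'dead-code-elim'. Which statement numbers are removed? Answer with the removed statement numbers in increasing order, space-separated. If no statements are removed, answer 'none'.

Backward liveness scan:
Stmt 1 'z = 2': KEEP (z is live); live-in = []
Stmt 2 't = 7 - z': DEAD (t not in live set ['z'])
Stmt 3 'y = z * 0': KEEP (y is live); live-in = ['z']
Stmt 4 'c = t': DEAD (c not in live set ['y'])
Stmt 5 'd = y': DEAD (d not in live set ['y'])
Stmt 6 'v = c': DEAD (v not in live set ['y'])
Stmt 7 'x = y': DEAD (x not in live set ['y'])
Stmt 8 'return y': KEEP (return); live-in = ['y']
Removed statement numbers: [2, 4, 5, 6, 7]
Surviving IR:
  z = 2
  y = z * 0
  return y

Answer: 2 4 5 6 7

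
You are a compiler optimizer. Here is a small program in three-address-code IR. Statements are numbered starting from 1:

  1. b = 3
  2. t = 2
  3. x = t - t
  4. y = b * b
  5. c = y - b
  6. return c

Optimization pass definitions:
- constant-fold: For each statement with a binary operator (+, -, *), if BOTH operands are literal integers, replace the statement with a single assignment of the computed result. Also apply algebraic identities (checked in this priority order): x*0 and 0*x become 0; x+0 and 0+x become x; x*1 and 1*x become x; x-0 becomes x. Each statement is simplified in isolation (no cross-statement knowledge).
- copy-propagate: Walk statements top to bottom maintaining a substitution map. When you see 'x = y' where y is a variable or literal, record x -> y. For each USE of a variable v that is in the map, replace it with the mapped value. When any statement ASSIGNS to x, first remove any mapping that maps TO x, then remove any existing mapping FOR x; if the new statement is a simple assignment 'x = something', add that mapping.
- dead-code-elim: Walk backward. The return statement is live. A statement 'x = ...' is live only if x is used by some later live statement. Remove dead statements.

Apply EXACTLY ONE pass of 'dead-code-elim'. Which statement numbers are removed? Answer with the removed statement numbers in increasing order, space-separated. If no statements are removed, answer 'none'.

Answer: 2 3

Derivation:
Backward liveness scan:
Stmt 1 'b = 3': KEEP (b is live); live-in = []
Stmt 2 't = 2': DEAD (t not in live set ['b'])
Stmt 3 'x = t - t': DEAD (x not in live set ['b'])
Stmt 4 'y = b * b': KEEP (y is live); live-in = ['b']
Stmt 5 'c = y - b': KEEP (c is live); live-in = ['b', 'y']
Stmt 6 'return c': KEEP (return); live-in = ['c']
Removed statement numbers: [2, 3]
Surviving IR:
  b = 3
  y = b * b
  c = y - b
  return c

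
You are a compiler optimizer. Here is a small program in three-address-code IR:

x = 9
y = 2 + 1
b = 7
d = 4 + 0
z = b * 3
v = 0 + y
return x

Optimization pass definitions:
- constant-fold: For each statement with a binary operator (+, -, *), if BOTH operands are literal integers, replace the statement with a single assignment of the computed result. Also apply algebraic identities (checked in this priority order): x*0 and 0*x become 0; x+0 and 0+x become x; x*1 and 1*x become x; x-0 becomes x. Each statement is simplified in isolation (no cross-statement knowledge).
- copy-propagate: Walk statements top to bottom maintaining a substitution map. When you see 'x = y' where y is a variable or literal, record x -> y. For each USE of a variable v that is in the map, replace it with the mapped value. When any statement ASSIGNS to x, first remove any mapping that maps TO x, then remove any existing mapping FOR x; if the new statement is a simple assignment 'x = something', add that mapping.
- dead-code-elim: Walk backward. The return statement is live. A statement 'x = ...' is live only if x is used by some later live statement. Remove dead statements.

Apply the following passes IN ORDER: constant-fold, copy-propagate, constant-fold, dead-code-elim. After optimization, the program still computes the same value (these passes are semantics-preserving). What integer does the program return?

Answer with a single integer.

Answer: 9

Derivation:
Initial IR:
  x = 9
  y = 2 + 1
  b = 7
  d = 4 + 0
  z = b * 3
  v = 0 + y
  return x
After constant-fold (7 stmts):
  x = 9
  y = 3
  b = 7
  d = 4
  z = b * 3
  v = y
  return x
After copy-propagate (7 stmts):
  x = 9
  y = 3
  b = 7
  d = 4
  z = 7 * 3
  v = 3
  return 9
After constant-fold (7 stmts):
  x = 9
  y = 3
  b = 7
  d = 4
  z = 21
  v = 3
  return 9
After dead-code-elim (1 stmts):
  return 9
Evaluate:
  x = 9  =>  x = 9
  y = 2 + 1  =>  y = 3
  b = 7  =>  b = 7
  d = 4 + 0  =>  d = 4
  z = b * 3  =>  z = 21
  v = 0 + y  =>  v = 3
  return x = 9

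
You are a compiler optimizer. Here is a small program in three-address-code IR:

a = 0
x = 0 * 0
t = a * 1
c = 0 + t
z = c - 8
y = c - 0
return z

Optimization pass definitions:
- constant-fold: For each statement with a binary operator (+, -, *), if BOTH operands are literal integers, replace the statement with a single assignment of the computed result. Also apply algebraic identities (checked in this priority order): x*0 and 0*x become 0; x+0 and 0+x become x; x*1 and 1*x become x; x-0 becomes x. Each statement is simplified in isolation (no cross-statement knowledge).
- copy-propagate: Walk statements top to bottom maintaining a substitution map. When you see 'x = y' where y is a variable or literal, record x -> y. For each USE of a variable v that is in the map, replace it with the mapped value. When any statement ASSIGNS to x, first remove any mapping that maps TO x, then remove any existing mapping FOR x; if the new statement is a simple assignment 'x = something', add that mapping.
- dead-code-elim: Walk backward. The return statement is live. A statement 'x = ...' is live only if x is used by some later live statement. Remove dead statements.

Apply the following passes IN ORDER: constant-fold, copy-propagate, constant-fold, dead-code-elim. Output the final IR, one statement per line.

Initial IR:
  a = 0
  x = 0 * 0
  t = a * 1
  c = 0 + t
  z = c - 8
  y = c - 0
  return z
After constant-fold (7 stmts):
  a = 0
  x = 0
  t = a
  c = t
  z = c - 8
  y = c
  return z
After copy-propagate (7 stmts):
  a = 0
  x = 0
  t = 0
  c = 0
  z = 0 - 8
  y = 0
  return z
After constant-fold (7 stmts):
  a = 0
  x = 0
  t = 0
  c = 0
  z = -8
  y = 0
  return z
After dead-code-elim (2 stmts):
  z = -8
  return z

Answer: z = -8
return z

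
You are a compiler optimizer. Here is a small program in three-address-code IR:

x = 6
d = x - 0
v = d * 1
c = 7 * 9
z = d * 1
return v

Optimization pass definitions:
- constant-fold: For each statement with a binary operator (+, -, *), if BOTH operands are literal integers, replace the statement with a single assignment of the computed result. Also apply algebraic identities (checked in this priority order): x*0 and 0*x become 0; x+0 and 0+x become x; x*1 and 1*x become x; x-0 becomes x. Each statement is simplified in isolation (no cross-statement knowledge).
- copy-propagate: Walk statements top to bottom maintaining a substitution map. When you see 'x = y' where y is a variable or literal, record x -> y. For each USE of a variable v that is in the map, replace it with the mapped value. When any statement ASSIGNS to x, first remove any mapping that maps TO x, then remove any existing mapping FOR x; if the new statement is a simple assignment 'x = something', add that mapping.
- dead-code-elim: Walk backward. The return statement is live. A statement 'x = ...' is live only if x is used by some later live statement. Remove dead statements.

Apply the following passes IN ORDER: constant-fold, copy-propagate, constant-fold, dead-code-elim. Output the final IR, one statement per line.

Initial IR:
  x = 6
  d = x - 0
  v = d * 1
  c = 7 * 9
  z = d * 1
  return v
After constant-fold (6 stmts):
  x = 6
  d = x
  v = d
  c = 63
  z = d
  return v
After copy-propagate (6 stmts):
  x = 6
  d = 6
  v = 6
  c = 63
  z = 6
  return 6
After constant-fold (6 stmts):
  x = 6
  d = 6
  v = 6
  c = 63
  z = 6
  return 6
After dead-code-elim (1 stmts):
  return 6

Answer: return 6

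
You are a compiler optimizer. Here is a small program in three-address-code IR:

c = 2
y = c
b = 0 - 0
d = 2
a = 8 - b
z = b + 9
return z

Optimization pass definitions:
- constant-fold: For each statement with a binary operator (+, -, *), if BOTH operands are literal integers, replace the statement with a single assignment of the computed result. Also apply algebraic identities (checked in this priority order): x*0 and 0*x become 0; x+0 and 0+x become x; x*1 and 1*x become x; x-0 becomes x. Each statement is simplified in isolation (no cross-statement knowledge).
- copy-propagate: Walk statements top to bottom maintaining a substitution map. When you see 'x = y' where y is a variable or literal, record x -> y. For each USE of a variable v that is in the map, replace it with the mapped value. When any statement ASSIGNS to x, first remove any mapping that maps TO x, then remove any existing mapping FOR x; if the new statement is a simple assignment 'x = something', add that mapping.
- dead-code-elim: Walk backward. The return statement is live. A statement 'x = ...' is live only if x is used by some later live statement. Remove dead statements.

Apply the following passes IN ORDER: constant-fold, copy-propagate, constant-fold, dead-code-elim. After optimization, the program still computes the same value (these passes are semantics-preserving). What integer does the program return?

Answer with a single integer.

Answer: 9

Derivation:
Initial IR:
  c = 2
  y = c
  b = 0 - 0
  d = 2
  a = 8 - b
  z = b + 9
  return z
After constant-fold (7 stmts):
  c = 2
  y = c
  b = 0
  d = 2
  a = 8 - b
  z = b + 9
  return z
After copy-propagate (7 stmts):
  c = 2
  y = 2
  b = 0
  d = 2
  a = 8 - 0
  z = 0 + 9
  return z
After constant-fold (7 stmts):
  c = 2
  y = 2
  b = 0
  d = 2
  a = 8
  z = 9
  return z
After dead-code-elim (2 stmts):
  z = 9
  return z
Evaluate:
  c = 2  =>  c = 2
  y = c  =>  y = 2
  b = 0 - 0  =>  b = 0
  d = 2  =>  d = 2
  a = 8 - b  =>  a = 8
  z = b + 9  =>  z = 9
  return z = 9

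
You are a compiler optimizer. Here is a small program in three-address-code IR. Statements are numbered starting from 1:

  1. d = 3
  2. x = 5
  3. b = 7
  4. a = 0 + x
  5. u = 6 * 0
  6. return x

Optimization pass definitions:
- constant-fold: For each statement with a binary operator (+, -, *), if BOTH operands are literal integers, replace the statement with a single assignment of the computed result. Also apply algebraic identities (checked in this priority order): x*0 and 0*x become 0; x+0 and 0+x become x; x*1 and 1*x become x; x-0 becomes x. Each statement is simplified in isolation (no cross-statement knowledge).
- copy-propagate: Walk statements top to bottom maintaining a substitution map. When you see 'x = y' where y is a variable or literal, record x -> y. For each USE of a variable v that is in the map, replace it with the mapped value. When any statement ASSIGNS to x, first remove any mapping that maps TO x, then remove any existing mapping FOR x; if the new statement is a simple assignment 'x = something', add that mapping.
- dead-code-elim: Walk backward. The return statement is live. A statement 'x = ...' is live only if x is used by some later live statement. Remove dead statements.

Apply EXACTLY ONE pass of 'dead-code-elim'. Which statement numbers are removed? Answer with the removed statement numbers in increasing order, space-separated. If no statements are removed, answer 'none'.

Answer: 1 3 4 5

Derivation:
Backward liveness scan:
Stmt 1 'd = 3': DEAD (d not in live set [])
Stmt 2 'x = 5': KEEP (x is live); live-in = []
Stmt 3 'b = 7': DEAD (b not in live set ['x'])
Stmt 4 'a = 0 + x': DEAD (a not in live set ['x'])
Stmt 5 'u = 6 * 0': DEAD (u not in live set ['x'])
Stmt 6 'return x': KEEP (return); live-in = ['x']
Removed statement numbers: [1, 3, 4, 5]
Surviving IR:
  x = 5
  return x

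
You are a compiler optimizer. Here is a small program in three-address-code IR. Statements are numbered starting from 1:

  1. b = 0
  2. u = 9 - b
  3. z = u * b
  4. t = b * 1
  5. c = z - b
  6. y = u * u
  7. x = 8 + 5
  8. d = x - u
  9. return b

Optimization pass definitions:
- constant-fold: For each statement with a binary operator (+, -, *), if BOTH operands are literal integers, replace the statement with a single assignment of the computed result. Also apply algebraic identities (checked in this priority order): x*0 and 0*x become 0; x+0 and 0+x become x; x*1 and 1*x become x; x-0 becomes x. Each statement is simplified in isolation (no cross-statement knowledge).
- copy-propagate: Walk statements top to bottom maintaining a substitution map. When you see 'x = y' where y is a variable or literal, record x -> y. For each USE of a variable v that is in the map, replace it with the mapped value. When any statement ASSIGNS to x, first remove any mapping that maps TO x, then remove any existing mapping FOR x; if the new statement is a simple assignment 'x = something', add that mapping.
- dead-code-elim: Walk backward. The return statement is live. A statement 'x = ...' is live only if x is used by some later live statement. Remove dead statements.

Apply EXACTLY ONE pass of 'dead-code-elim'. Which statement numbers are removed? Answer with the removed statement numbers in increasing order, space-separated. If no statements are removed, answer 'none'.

Backward liveness scan:
Stmt 1 'b = 0': KEEP (b is live); live-in = []
Stmt 2 'u = 9 - b': DEAD (u not in live set ['b'])
Stmt 3 'z = u * b': DEAD (z not in live set ['b'])
Stmt 4 't = b * 1': DEAD (t not in live set ['b'])
Stmt 5 'c = z - b': DEAD (c not in live set ['b'])
Stmt 6 'y = u * u': DEAD (y not in live set ['b'])
Stmt 7 'x = 8 + 5': DEAD (x not in live set ['b'])
Stmt 8 'd = x - u': DEAD (d not in live set ['b'])
Stmt 9 'return b': KEEP (return); live-in = ['b']
Removed statement numbers: [2, 3, 4, 5, 6, 7, 8]
Surviving IR:
  b = 0
  return b

Answer: 2 3 4 5 6 7 8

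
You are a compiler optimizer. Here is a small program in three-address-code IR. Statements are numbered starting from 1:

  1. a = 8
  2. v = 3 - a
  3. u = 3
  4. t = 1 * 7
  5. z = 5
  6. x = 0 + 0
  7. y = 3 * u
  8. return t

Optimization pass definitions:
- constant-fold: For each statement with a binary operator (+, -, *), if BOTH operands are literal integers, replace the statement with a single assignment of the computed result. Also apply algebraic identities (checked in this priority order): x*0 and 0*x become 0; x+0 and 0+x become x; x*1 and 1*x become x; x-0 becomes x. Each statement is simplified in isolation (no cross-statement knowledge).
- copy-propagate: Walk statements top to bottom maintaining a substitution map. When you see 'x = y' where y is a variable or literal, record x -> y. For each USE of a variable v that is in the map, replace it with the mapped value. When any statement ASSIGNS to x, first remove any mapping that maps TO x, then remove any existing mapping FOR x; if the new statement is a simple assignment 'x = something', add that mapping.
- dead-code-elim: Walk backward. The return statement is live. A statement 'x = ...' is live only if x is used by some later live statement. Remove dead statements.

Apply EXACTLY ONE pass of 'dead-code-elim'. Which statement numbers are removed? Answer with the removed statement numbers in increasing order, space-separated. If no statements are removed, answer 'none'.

Answer: 1 2 3 5 6 7

Derivation:
Backward liveness scan:
Stmt 1 'a = 8': DEAD (a not in live set [])
Stmt 2 'v = 3 - a': DEAD (v not in live set [])
Stmt 3 'u = 3': DEAD (u not in live set [])
Stmt 4 't = 1 * 7': KEEP (t is live); live-in = []
Stmt 5 'z = 5': DEAD (z not in live set ['t'])
Stmt 6 'x = 0 + 0': DEAD (x not in live set ['t'])
Stmt 7 'y = 3 * u': DEAD (y not in live set ['t'])
Stmt 8 'return t': KEEP (return); live-in = ['t']
Removed statement numbers: [1, 2, 3, 5, 6, 7]
Surviving IR:
  t = 1 * 7
  return t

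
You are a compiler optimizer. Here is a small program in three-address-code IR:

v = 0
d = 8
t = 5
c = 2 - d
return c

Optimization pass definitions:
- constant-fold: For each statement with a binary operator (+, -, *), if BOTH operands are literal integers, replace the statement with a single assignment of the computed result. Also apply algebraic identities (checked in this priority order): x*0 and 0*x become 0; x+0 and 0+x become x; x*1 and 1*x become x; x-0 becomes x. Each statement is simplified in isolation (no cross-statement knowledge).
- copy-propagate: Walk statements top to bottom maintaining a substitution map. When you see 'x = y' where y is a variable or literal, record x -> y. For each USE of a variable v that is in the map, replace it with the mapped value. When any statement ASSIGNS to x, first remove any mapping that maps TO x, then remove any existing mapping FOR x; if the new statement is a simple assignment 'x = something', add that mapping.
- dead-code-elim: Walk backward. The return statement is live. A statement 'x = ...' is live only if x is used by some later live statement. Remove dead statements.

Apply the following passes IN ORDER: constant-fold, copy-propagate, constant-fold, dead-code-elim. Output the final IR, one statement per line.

Initial IR:
  v = 0
  d = 8
  t = 5
  c = 2 - d
  return c
After constant-fold (5 stmts):
  v = 0
  d = 8
  t = 5
  c = 2 - d
  return c
After copy-propagate (5 stmts):
  v = 0
  d = 8
  t = 5
  c = 2 - 8
  return c
After constant-fold (5 stmts):
  v = 0
  d = 8
  t = 5
  c = -6
  return c
After dead-code-elim (2 stmts):
  c = -6
  return c

Answer: c = -6
return c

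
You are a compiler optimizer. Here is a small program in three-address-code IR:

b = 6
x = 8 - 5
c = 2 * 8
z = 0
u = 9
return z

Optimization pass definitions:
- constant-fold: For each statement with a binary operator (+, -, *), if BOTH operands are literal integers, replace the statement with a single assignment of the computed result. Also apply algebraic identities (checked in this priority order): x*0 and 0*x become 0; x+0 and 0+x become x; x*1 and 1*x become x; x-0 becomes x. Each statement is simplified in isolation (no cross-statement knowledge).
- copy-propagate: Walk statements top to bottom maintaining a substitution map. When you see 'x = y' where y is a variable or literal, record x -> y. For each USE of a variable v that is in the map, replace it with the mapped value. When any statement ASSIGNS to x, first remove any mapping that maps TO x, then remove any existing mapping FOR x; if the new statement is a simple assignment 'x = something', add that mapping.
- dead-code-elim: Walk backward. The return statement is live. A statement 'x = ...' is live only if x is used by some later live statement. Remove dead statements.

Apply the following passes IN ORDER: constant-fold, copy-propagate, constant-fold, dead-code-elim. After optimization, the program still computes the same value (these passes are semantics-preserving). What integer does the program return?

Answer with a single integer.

Answer: 0

Derivation:
Initial IR:
  b = 6
  x = 8 - 5
  c = 2 * 8
  z = 0
  u = 9
  return z
After constant-fold (6 stmts):
  b = 6
  x = 3
  c = 16
  z = 0
  u = 9
  return z
After copy-propagate (6 stmts):
  b = 6
  x = 3
  c = 16
  z = 0
  u = 9
  return 0
After constant-fold (6 stmts):
  b = 6
  x = 3
  c = 16
  z = 0
  u = 9
  return 0
After dead-code-elim (1 stmts):
  return 0
Evaluate:
  b = 6  =>  b = 6
  x = 8 - 5  =>  x = 3
  c = 2 * 8  =>  c = 16
  z = 0  =>  z = 0
  u = 9  =>  u = 9
  return z = 0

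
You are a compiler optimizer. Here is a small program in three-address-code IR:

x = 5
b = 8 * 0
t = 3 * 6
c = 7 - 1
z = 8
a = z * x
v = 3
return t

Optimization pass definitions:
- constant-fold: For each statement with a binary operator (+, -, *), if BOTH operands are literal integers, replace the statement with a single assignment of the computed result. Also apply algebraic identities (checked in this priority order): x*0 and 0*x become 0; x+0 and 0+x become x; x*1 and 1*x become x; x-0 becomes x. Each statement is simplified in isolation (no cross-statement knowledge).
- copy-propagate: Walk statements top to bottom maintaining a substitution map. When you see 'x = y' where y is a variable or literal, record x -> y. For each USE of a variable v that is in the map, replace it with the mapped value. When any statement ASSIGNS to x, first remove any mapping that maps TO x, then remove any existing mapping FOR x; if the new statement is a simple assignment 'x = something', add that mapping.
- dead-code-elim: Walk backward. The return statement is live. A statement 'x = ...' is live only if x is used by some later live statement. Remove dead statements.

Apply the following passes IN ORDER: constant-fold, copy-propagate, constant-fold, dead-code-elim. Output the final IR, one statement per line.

Answer: return 18

Derivation:
Initial IR:
  x = 5
  b = 8 * 0
  t = 3 * 6
  c = 7 - 1
  z = 8
  a = z * x
  v = 3
  return t
After constant-fold (8 stmts):
  x = 5
  b = 0
  t = 18
  c = 6
  z = 8
  a = z * x
  v = 3
  return t
After copy-propagate (8 stmts):
  x = 5
  b = 0
  t = 18
  c = 6
  z = 8
  a = 8 * 5
  v = 3
  return 18
After constant-fold (8 stmts):
  x = 5
  b = 0
  t = 18
  c = 6
  z = 8
  a = 40
  v = 3
  return 18
After dead-code-elim (1 stmts):
  return 18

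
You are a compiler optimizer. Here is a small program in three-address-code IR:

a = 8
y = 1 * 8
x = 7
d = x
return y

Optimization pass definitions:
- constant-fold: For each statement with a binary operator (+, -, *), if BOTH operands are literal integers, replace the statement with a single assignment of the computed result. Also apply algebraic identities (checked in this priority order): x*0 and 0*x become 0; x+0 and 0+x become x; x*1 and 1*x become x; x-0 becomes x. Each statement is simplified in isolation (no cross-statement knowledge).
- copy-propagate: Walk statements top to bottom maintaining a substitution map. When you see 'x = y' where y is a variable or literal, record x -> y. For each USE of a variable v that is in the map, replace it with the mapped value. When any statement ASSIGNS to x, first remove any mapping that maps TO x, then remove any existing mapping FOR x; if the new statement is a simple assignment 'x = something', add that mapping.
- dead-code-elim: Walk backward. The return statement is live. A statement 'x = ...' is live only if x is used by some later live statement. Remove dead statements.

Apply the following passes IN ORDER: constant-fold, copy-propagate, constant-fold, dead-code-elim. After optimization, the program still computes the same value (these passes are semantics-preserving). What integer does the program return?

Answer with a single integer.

Answer: 8

Derivation:
Initial IR:
  a = 8
  y = 1 * 8
  x = 7
  d = x
  return y
After constant-fold (5 stmts):
  a = 8
  y = 8
  x = 7
  d = x
  return y
After copy-propagate (5 stmts):
  a = 8
  y = 8
  x = 7
  d = 7
  return 8
After constant-fold (5 stmts):
  a = 8
  y = 8
  x = 7
  d = 7
  return 8
After dead-code-elim (1 stmts):
  return 8
Evaluate:
  a = 8  =>  a = 8
  y = 1 * 8  =>  y = 8
  x = 7  =>  x = 7
  d = x  =>  d = 7
  return y = 8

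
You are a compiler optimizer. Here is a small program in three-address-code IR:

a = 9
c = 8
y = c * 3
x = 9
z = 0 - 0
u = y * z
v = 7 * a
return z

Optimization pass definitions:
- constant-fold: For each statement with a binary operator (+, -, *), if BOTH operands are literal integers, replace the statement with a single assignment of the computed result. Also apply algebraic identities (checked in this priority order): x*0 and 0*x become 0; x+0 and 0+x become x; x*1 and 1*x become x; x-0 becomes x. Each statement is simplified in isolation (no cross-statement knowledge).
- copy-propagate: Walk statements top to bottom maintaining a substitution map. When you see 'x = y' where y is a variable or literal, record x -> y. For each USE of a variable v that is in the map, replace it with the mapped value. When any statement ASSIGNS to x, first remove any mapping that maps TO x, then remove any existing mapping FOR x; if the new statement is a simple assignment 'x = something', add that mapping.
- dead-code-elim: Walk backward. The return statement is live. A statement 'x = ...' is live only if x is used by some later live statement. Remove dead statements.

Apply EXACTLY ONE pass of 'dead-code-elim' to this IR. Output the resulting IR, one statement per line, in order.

Applying dead-code-elim statement-by-statement:
  [8] return z  -> KEEP (return); live=['z']
  [7] v = 7 * a  -> DEAD (v not live)
  [6] u = y * z  -> DEAD (u not live)
  [5] z = 0 - 0  -> KEEP; live=[]
  [4] x = 9  -> DEAD (x not live)
  [3] y = c * 3  -> DEAD (y not live)
  [2] c = 8  -> DEAD (c not live)
  [1] a = 9  -> DEAD (a not live)
Result (2 stmts):
  z = 0 - 0
  return z

Answer: z = 0 - 0
return z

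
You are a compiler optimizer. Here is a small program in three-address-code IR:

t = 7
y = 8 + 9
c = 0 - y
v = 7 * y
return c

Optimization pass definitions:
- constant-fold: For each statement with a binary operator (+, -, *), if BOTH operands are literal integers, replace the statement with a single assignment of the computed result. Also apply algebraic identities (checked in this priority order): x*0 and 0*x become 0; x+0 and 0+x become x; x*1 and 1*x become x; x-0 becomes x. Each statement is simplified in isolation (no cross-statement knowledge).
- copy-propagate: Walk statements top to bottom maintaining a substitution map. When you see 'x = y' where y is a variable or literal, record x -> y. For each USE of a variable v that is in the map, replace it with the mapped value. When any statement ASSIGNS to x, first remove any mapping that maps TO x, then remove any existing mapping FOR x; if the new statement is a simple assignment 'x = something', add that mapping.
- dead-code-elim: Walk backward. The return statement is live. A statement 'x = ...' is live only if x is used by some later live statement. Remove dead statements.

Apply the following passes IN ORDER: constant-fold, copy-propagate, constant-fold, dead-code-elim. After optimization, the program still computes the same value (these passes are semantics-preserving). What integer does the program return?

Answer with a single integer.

Answer: -17

Derivation:
Initial IR:
  t = 7
  y = 8 + 9
  c = 0 - y
  v = 7 * y
  return c
After constant-fold (5 stmts):
  t = 7
  y = 17
  c = 0 - y
  v = 7 * y
  return c
After copy-propagate (5 stmts):
  t = 7
  y = 17
  c = 0 - 17
  v = 7 * 17
  return c
After constant-fold (5 stmts):
  t = 7
  y = 17
  c = -17
  v = 119
  return c
After dead-code-elim (2 stmts):
  c = -17
  return c
Evaluate:
  t = 7  =>  t = 7
  y = 8 + 9  =>  y = 17
  c = 0 - y  =>  c = -17
  v = 7 * y  =>  v = 119
  return c = -17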